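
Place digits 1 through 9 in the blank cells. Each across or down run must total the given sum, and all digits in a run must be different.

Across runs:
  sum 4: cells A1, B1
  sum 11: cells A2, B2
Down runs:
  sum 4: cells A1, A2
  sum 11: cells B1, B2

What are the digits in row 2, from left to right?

3, 8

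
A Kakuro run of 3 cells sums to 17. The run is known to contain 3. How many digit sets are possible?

2

3 distinct digits from 1–9 sum between 6 and 24.
Keeping only sets containing 3.
Enumerating: {3,5,9}, {3,6,8}.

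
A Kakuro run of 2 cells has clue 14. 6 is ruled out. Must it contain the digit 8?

No

The only way to make 14 from 2 distinct digits under that restriction is {5,9}, which does not contain 8.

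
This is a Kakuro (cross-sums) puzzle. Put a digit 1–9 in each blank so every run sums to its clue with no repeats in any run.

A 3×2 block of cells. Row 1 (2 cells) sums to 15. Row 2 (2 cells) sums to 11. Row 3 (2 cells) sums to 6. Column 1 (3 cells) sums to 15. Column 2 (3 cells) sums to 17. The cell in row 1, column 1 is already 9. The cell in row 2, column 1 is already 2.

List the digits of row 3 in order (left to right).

4 2

(1,2) = 15 − 9 = 6 completes the 15 across.
(2,2) = 11 − 2 = 9 completes the 11 across.
(3,1) = 15 − 11 = 4 completes the 15 down.
(3,2) = 6 − 4 = 2 completes the 6 across.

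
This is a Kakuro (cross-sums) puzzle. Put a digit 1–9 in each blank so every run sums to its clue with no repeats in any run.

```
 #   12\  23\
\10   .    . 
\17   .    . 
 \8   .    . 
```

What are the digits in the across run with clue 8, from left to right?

17 in 2 cells must be {8,9}; 23 in 3 cells must be {6,8,9}.
The 8 across and the 23 down share only 6, so R3C2 = 6.
R3C1 = 8 − 6 = 2 completes the 8 across.
Given what's placed, R2C1 must be 9 to fit the 17 across and 12 down.
R2C2 = 17 − 9 = 8 completes the 17 across.
R1C1 = 12 − 11 = 1 completes the 12 down.
R1C2 = 10 − 1 = 9 completes the 10 across.

2, 6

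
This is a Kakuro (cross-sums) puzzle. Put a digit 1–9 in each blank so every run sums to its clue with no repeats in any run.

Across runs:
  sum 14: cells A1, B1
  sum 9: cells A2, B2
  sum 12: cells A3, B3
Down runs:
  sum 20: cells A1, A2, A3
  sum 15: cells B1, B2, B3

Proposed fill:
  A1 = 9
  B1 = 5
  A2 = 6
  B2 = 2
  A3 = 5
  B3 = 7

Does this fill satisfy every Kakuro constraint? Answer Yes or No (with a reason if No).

No — the across run A2–B2 sums to 8, not 9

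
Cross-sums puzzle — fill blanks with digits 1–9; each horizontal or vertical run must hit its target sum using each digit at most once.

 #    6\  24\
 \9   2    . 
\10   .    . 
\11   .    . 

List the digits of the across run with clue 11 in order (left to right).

6 in 3 cells must be {1,2,3}; 24 in 3 cells must be {7,8,9}.
R1C2 = 9 − 2 = 7 completes the 9 across.
Given what's placed, R3C1 must be 3 to fit the 11 across and 6 down.
R3C2 = 11 − 3 = 8 completes the 11 across.
R2C1 = 6 − 5 = 1 completes the 6 down.
R2C2 = 10 − 1 = 9 completes the 10 across.

3 8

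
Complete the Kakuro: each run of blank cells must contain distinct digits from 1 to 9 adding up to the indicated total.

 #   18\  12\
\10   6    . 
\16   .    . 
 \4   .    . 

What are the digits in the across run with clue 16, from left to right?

16 in 2 cells must be {7,9}; 4 in 2 cells must be {1,3}.
R1C2 = 10 − 6 = 4 completes the 10 across.
R2C2 = 7: the only remaining digit allowed by both the 16 across and the 12 down.
R3C1 = 3: the only remaining digit allowed by both the 4 across and the 18 down.
R3C2 = 4 − 3 = 1 completes the 4 across.
R2C1 = 16 − 7 = 9 completes the 16 across.

9, 7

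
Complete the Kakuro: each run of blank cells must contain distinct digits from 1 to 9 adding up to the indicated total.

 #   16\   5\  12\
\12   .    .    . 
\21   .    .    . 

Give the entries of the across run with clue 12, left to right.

16 in 2 cells must be {7,9}.
The 21 across and the 5 down share only 4, so R2C2 = 4.
R1C2 = 5 − 4 = 1 completes the 5 down.
Given what's placed, R2C1 must be 9 to fit the 21 across and 16 down.
R2C3 = 21 − 13 = 8 completes the 21 across.
R1C1 = 16 − 9 = 7 completes the 16 down.
R1C3 = 12 − 8 = 4 completes the 12 across.

7, 1, 4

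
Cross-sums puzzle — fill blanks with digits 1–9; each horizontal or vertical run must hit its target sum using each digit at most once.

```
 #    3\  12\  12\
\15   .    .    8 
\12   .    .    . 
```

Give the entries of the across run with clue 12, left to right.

1, 7, 4

3 in 2 cells must be {1,2}.
R2C3 = 12 − 8 = 4 completes the 12 down.
Nothing is forced directly, so branch on R1C1, whose candidates are 1 or 2. If R1C1 = 1: then R1C2 would have to be in {6} for the 15 across but in {3,4,5,7,8,9} for the 12 down — contradiction. So R1C1 = 2.
R1C2 = 15 − 10 = 5 completes the 15 across.
R2C1 = 3 − 2 = 1 completes the 3 down.
R2C2 = 12 − 5 = 7 completes the 12 across.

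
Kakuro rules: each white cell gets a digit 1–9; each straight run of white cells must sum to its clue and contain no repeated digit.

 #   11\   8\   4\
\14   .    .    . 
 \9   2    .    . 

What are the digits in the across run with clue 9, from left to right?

2 6 1

4 in 2 cells must be {1,3}.
R1C1 = 11 − 2 = 9 completes the 11 down.
No cell is forced outright now. R1C3 can only be 1 or 3 (the digits allowed by both its 14 across and its 4 down). If R1C3 = 1: then R1C2 would have to be in {4} for the 14 across but in {1,2,3,5,6,7} for the 8 down — contradiction. So R1C3 = 3.
R1C2 = 14 − 12 = 2 completes the 14 across.
R2C2 = 8 − 2 = 6 completes the 8 down.
R2C3 = 9 − 8 = 1 completes the 9 across.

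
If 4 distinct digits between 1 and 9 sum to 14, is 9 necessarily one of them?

No

Counterexample: {1,2,3,8} sums to 14 without using 9.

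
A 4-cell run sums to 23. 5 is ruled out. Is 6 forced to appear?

No

Counterexample: {2,4,8,9} sums to 23 under that restriction without using 6.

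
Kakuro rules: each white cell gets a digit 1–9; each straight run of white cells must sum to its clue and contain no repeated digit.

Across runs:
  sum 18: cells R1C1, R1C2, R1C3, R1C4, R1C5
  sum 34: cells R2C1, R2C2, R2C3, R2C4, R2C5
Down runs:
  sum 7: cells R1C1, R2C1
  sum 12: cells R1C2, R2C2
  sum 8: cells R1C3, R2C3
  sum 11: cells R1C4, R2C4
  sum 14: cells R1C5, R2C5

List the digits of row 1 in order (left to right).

34 in 5 cells must be {4,6,7,8,9}.
Nothing is forced directly, so branch on R2C1, whose candidates are 4 or 6. If R2C1 = 6: that forces R1C1 = 1, R2C3 = 7, after which R1C3 would have to be in {2,3,4,5,6,7,8} for the 18 across but in {1} for the 8 down — contradiction. So R2C1 = 4.
R1C1 = 7 − 4 = 3 completes the 7 down.
Nothing is forced directly, so branch on R1C5, whose candidates are 5 or 8. If R1C5 = 5: that forces R1C2 = 7, R1C4 = 2, after which R2C2 would have to be in {6,7,8,9} for the 34 across but in {5} for the 12 down — contradiction. So R1C5 = 8.
R1C2 = 4: the only remaining digit allowed by both the 18 across and the 12 down.
Given what's placed, R1C4 must be 2 to fit the 18 across and 11 down.
R2C2 = 12 − 4 = 8 completes the 12 down.
R2C4 = 11 − 2 = 9 completes the 11 down.
R2C5 = 14 − 8 = 6 completes the 14 down.
R1C3 = 18 − 17 = 1 completes the 18 across.

3 4 1 2 8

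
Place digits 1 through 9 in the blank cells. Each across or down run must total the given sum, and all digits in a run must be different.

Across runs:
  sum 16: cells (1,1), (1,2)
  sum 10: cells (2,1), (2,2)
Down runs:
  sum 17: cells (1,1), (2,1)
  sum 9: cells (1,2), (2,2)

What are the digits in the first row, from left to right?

16 in 2 cells must be {7,9}; 17 in 2 cells must be {8,9}.
The 16 across and the 17 down share only 9, so (1,1) = 9.
(1,2) = 16 − 9 = 7 completes the 16 across.
(2,1) = 17 − 9 = 8 completes the 17 down.
(2,2) = 10 − 8 = 2 completes the 10 across.

9 7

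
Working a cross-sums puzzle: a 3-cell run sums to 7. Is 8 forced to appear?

No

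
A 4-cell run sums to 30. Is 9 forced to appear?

Yes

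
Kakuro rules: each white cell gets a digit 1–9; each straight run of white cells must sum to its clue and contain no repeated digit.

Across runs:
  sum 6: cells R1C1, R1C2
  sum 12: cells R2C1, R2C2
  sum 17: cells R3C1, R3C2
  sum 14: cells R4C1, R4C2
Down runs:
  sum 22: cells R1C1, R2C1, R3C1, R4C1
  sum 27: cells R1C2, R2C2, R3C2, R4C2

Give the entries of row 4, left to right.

8 6

17 in 2 cells must be {8,9}.
Nothing is forced directly, so branch on R1C2, whose candidates are 4 or 5. If R1C2 = 5: that forces R1C1 = 1, R3C2 = 9, R4C2 = 6, R2C2 = 7, R3C1 = 8, after which R4C1 would have to be in {8} for the 14 across but in {4,6,7,9} for the 22 down — contradiction. So R1C2 = 4.
R1C1 = 6 − 4 = 2 completes the 6 across.
Nothing is forced directly, so branch on R2C2, whose candidates are 8 or 9. If R2C2 = 8: that forces R2C1 = 4, R3C1 = 9, after which R3C2 would have to be in {8} for the 17 across but in {6,9} for the 27 down — contradiction. So R2C2 = 9.
R2C1 = 12 − 9 = 3 completes the 12 across.
R3C2 = 8: the only remaining digit allowed by both the 17 across and the 27 down.
R4C2 = 27 − 21 = 6 completes the 27 down.
R3C1 = 17 − 8 = 9 completes the 17 across.
R4C1 = 14 − 6 = 8 completes the 14 across.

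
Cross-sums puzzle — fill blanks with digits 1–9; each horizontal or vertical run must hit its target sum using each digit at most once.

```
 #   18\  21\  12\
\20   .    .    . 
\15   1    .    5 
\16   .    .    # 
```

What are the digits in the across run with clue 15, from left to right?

1 9 5

16 in 2 cells must be {7,9}.
R1C3 = 12 − 5 = 7 completes the 12 down.
R2C2 = 15 − 6 = 9 completes the 15 across.
Given what's placed, R3C1 must be 9 to fit the 16 across and 18 down.
R3C2 = 16 − 9 = 7 completes the 16 across.
R1C1 = 18 − 10 = 8 completes the 18 down.
R1C2 = 20 − 15 = 5 completes the 20 across.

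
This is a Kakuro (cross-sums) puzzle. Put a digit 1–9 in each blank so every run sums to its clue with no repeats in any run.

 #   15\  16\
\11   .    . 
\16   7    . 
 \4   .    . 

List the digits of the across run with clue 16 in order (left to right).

7 9

16 in 2 cells must be {7,9}; 4 in 2 cells must be {1,3}.
R2C2 = 16 − 7 = 9 completes the 16 across.
Given what's placed, R3C1 must be 3 to fit the 4 across and 15 down.
R3C2 = 4 − 3 = 1 completes the 4 across.
R1C1 = 15 − 10 = 5 completes the 15 down.
R1C2 = 11 − 5 = 6 completes the 11 across.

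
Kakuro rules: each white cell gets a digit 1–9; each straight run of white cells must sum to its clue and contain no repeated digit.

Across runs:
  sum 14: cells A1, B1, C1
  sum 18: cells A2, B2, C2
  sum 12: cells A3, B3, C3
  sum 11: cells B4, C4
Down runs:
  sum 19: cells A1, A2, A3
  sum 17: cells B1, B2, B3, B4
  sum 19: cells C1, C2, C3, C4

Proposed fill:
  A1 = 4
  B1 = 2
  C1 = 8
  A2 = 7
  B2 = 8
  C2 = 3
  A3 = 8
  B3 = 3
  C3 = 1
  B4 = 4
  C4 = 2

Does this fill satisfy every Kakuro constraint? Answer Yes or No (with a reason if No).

No — the down run C1–C4 sums to 14, not 19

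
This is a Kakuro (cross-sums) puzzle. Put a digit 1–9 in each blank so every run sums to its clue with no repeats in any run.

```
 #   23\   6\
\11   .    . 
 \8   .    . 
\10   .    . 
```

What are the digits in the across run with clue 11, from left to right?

23 in 3 cells must be {6,8,9}; 6 in 3 cells must be {1,2,3}.
The 8 across and the 23 down share only 6, so R2C1 = 6.
R2C2 = 8 − 6 = 2 completes the 8 across.
Given what's placed, R1C2 must be 3 to fit the 11 across and 6 down.
R3C2 = 6 − 5 = 1 completes the 6 down.
R1C1 = 11 − 3 = 8 completes the 11 across.
R3C1 = 10 − 1 = 9 completes the 10 across.

8 3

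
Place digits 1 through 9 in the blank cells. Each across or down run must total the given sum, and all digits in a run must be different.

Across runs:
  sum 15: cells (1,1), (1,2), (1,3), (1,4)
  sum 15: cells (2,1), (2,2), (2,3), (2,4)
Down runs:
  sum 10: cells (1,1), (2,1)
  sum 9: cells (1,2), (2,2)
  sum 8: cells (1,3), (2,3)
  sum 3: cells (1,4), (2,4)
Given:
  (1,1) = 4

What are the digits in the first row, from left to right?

3 in 2 cells must be {1,2}.
(2,1) = 10 − 4 = 6 completes the 10 down.
No cell is forced outright now. (1,4) can only be 1 or 2 (the digits allowed by both its 15 across and its 3 down). If (1,4) = 1: that forces (2,4) = 2, (2,3) = 3, after which (1,3) would have to be in {2,3,7,8} for the 15 across but in {5} for the 8 down — contradiction. So (1,4) = 2.
(2,4) = 3 − 2 = 1 completes the 3 down.
Nothing is forced directly, so branch on (2,2), whose candidates are 3 or 5. If (2,2) = 5: then (1,2) would have to be in {1,3,6,8} for the 15 across but in {4} for the 9 down — contradiction. So (2,2) = 3.
(1,2) = 9 − 3 = 6 completes the 9 down.
(1,3) = 15 − 12 = 3 completes the 15 across.
(2,3) = 15 − 10 = 5 completes the 15 across.

4 6 3 2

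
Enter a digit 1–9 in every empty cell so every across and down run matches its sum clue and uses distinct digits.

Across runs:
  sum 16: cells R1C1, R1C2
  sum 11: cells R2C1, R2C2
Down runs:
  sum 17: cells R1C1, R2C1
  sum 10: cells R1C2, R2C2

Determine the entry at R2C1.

16 in 2 cells must be {7,9}; 17 in 2 cells must be {8,9}.
The 16 across and the 17 down share only 9, so R1C1 = 9.
R1C2 = 16 − 9 = 7 completes the 16 across.
R2C1 = 17 − 9 = 8 completes the 17 down.
R2C2 = 11 − 8 = 3 completes the 11 across.

8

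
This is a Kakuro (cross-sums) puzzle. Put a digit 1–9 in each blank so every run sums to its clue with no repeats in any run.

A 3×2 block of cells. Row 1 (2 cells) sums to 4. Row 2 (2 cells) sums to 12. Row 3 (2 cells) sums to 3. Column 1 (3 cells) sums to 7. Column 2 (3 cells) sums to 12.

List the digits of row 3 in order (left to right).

2 1

4 in 2 cells must be {1,3}; 3 in 2 cells must be {1,2}; 7 in 3 cells must be {1,2,4}.
The 4 across and the 7 down share only 1, so (1,1) = 1.
(1,2) = 4 − 1 = 3 completes the 4 across.
Given what's placed, (2,1) must be 4 to fit the 12 across and 7 down.
(2,2) = 12 − 4 = 8 completes the 12 across.
(3,1) = 7 − 5 = 2 completes the 7 down.
(3,2) = 3 − 2 = 1 completes the 3 across.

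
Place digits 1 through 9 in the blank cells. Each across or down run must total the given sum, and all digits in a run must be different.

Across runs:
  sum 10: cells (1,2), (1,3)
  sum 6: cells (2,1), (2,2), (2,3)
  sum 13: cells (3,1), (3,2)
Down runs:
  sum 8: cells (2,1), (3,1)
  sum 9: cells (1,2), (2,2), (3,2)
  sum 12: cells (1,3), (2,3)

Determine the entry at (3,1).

7

6 in 3 cells must be {1,2,3}.
The 6 across and the 12 down share only 3, so (2,3) = 3.
(1,3) = 12 − 3 = 9 completes the 12 down.
(1,2) = 10 − 9 = 1 completes the 10 across.
(2,2) = 2: the only remaining digit allowed by both the 6 across and the 9 down.
(3,2) = 9 − 3 = 6 completes the 9 down.
(2,1) = 6 − 5 = 1 completes the 6 across.
(3,1) = 13 − 6 = 7 completes the 13 across.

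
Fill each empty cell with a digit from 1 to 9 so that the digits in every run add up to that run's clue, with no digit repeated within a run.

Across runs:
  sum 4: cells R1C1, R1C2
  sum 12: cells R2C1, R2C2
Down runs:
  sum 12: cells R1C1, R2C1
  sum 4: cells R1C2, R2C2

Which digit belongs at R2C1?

4 in 2 cells must be {1,3}.
The 4 across and the 12 down share only 3, so R1C1 = 3.
R1C2 = 4 − 3 = 1 completes the 4 across.
R2C1 = 12 − 3 = 9 completes the 12 down.
R2C2 = 12 − 9 = 3 completes the 12 across.

9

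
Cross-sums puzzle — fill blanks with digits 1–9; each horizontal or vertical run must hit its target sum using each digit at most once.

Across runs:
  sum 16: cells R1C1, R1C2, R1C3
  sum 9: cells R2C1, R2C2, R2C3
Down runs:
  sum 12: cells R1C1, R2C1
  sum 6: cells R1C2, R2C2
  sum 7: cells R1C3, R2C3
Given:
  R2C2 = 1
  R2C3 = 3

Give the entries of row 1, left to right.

7, 5, 4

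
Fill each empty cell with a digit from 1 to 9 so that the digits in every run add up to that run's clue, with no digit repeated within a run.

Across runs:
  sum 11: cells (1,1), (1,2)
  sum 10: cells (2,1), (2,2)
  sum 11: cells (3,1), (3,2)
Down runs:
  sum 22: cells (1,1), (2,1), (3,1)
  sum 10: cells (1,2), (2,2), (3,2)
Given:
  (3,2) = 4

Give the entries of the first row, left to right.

6, 5

Given what's placed, (1,2) must be 5 to fit the 11 across and 10 down.
(2,2) = 10 − 9 = 1 completes the 10 down.
(3,1) = 11 − 4 = 7 completes the 11 across.
(1,1) = 11 − 5 = 6 completes the 11 across.
(2,1) = 10 − 1 = 9 completes the 10 across.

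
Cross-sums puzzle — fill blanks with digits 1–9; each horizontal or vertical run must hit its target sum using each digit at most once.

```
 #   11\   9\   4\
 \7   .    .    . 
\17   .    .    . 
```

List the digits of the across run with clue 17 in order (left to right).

9 5 3

7 in 3 cells must be {1,2,4}; 4 in 2 cells must be {1,3}.
The 7 across and the 4 down share only 1, so R1C3 = 1.
R2C3 = 4 − 1 = 3 completes the 4 down.
Nothing is forced directly, so branch on R1C1, whose candidates are 2 or 4. If R1C1 = 4: that forces R1C2 = 2, after which R2C1 would have to be in {5,6,8,9} for the 17 across but in {7} for the 11 down — contradiction. So R1C1 = 2.
R1C2 = 7 − 3 = 4 completes the 7 across.
R2C1 = 11 − 2 = 9 completes the 11 down.
R2C2 = 17 − 12 = 5 completes the 17 across.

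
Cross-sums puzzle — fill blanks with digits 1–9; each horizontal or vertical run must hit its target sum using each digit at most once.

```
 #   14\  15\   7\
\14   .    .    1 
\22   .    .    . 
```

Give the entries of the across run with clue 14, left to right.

5, 8, 1

R2C3 = 7 − 1 = 6 completes the 7 down.
Given what's placed, R2C1 must be 9 to fit the 22 across and 14 down.
R2C2 = 22 − 15 = 7 completes the 22 across.
R1C1 = 14 − 9 = 5 completes the 14 down.
R1C2 = 14 − 6 = 8 completes the 14 across.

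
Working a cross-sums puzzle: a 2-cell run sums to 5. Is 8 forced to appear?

Counterexample: {1,4} sums to 5 without using 8.

No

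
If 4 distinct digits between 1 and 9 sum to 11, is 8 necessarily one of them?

The only way to make 11 from 4 distinct digits is {1,2,3,5}, which does not contain 8.

No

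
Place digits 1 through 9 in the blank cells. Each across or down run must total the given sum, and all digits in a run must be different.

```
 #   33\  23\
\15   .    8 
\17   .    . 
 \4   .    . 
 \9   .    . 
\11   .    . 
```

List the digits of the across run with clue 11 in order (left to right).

9, 2

17 in 2 cells must be {8,9}; 4 in 2 cells must be {1,3}.
R1C1 = 15 − 8 = 7 completes the 15 across.
R2C2 = 9: the only remaining digit allowed by both the 17 across and the 23 down.
R3C1 = 3: the only remaining digit allowed by both the 4 across and the 33 down.
R3C2 = 4 − 3 = 1 completes the 4 across.
R2C1 = 17 − 9 = 8 completes the 17 across.
Given what's placed, R4C1 must be 6 to fit the 9 across and 33 down.
R4C2 = 9 − 6 = 3 completes the 9 across.
R5C1 = 33 − 24 = 9 completes the 33 down.
R5C2 = 11 − 9 = 2 completes the 11 across.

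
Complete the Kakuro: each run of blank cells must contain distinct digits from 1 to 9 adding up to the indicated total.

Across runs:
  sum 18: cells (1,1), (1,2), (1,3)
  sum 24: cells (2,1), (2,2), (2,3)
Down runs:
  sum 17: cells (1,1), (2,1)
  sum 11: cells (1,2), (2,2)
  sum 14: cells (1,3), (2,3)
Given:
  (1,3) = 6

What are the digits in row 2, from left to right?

9 7 8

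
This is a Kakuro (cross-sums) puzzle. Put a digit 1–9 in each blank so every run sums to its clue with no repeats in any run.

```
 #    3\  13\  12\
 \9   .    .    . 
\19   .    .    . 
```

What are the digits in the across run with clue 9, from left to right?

1 5 3

3 in 2 cells must be {1,2}.
The 19 across and the 3 down share only 2, so R2C1 = 2.
R1C1 = 3 − 2 = 1 completes the 3 down.
Nothing is forced directly, so branch on R1C2, whose candidates are 5 or 6. If R1C2 = 6: then R1C3 would have to be in {2} for the 9 across but in {3,4,5,7,8,9} for the 12 down — contradiction. So R1C2 = 5.
R1C3 = 9 − 6 = 3 completes the 9 across.
R2C2 = 13 − 5 = 8 completes the 13 down.
R2C3 = 19 − 10 = 9 completes the 19 across.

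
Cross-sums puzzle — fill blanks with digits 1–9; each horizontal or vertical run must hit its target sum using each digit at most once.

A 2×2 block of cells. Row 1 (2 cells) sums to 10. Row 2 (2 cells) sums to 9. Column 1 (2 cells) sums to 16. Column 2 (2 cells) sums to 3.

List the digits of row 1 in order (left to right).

16 in 2 cells must be {7,9}; 3 in 2 cells must be {1,2}.
The 9 across and the 16 down share only 7, so (2,1) = 7.
(2,2) = 9 − 7 = 2 completes the 9 across.
(1,1) = 16 − 7 = 9 completes the 16 down.
(1,2) = 10 − 9 = 1 completes the 10 across.

9 1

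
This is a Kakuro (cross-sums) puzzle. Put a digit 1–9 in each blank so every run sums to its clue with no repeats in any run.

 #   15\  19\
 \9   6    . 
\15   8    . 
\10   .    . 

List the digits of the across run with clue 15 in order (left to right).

R1C2 = 9 − 6 = 3 completes the 9 across.
R2C2 = 15 − 8 = 7 completes the 15 across.
R3C1 = 15 − 14 = 1 completes the 15 down.
R3C2 = 10 − 1 = 9 completes the 10 across.

8 7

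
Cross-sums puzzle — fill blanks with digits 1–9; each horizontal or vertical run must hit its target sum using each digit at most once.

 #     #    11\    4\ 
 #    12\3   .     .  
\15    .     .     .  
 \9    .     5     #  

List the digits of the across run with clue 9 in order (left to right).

4 5

3 in 2 cells must be {1,2}; 4 in 2 cells must be {1,3}.
R1C2 = 2: the only remaining digit allowed by both the 3 across and the 11 down.
R1C3 = 3 − 2 = 1 completes the 3 across.
R2C2 = 11 − 7 = 4 completes the 11 down.
R2C3 = 4 − 1 = 3 completes the 4 down.
R3C1 = 9 − 5 = 4 completes the 9 across.
R2C1 = 15 − 7 = 8 completes the 15 across.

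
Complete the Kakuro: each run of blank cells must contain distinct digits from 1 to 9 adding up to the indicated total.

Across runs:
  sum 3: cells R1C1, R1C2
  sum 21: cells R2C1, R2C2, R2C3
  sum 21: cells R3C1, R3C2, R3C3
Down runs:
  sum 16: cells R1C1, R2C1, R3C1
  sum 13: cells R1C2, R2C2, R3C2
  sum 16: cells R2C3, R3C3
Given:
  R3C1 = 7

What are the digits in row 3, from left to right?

3 in 2 cells must be {1,2}; 16 in 2 cells must be {7,9}.
Given what's placed, R1C1 must be 1 to fit the 3 across and 16 down.
R1C2 = 3 − 1 = 2 completes the 3 across.
R2C1 = 16 − 8 = 8 completes the 16 down.
R3C3 = 9: the only remaining digit allowed by both the 21 across and the 16 down.
R2C3 = 16 − 9 = 7 completes the 16 down.
R3C2 = 21 − 16 = 5 completes the 21 across.
R2C2 = 21 − 15 = 6 completes the 21 across.

7 5 9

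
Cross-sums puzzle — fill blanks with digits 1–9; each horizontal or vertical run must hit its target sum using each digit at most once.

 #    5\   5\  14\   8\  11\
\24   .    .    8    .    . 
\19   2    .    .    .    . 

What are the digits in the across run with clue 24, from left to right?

3 2 8 7 4

R1C1 = 5 − 2 = 3 completes the 5 down.
R2C3 = 14 − 8 = 6 completes the 14 down.
Nothing is forced directly, so branch on R2C5, whose candidates are 3 or 7. If R2C5 = 3: then R1C5 would have to be in {1,2,4,5,6,7} for the 24 across but in {8} for the 11 down — contradiction. So R2C5 = 7.
R1C5 = 11 − 7 = 4 completes the 11 down.
Given what's placed, R1C2 must be 2 to fit the 24 across and 5 down.
R1C4 = 24 − 17 = 7 completes the 24 across.
R2C2 = 5 − 2 = 3 completes the 5 down.
R2C4 = 19 − 18 = 1 completes the 19 across.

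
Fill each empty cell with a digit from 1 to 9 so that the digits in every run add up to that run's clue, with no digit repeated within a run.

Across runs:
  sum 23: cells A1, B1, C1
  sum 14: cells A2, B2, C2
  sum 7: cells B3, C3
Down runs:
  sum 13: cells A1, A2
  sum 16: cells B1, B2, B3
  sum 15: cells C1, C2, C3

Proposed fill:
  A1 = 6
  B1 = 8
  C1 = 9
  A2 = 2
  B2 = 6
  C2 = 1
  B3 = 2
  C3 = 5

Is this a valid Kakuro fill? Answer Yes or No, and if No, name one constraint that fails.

No — the across run A2–C2 sums to 9, not 14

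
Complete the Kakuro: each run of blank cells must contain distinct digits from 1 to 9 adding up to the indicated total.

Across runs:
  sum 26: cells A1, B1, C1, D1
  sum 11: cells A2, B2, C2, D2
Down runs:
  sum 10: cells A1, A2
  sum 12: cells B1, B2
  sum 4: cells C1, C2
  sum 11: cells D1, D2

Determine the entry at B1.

11 in 4 cells must be {1,2,3,5}; 4 in 2 cells must be {1,3}.
Only 3 fits C1 under both its across sum 26 and down sum 4.
C2 = 4 − 3 = 1 completes the 4 down.
Nothing is forced directly, so branch on B1, whose candidates are 8 or 9. If B1 = 8: then B2 would have to be in {2,3,5} for the 11 across but in {4} for the 12 down — contradiction. So B1 = 9.

9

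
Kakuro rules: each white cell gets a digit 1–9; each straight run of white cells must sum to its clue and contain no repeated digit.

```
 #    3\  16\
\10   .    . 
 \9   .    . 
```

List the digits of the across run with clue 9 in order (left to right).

2 7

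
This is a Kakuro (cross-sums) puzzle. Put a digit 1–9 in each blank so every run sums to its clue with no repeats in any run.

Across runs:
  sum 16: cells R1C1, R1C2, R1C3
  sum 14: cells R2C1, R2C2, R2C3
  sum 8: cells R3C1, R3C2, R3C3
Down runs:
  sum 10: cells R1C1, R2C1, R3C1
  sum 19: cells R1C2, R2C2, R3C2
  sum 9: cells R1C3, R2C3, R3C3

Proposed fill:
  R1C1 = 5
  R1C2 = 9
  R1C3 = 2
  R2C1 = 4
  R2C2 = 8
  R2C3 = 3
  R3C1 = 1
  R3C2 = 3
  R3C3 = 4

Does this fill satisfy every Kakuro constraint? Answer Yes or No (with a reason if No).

No — the down run R1C2–R3C2 sums to 20, not 19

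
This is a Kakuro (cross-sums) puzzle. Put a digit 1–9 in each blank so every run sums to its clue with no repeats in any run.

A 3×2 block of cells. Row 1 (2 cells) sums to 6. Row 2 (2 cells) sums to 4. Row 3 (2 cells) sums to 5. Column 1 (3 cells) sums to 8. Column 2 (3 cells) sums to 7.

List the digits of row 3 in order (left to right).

1 4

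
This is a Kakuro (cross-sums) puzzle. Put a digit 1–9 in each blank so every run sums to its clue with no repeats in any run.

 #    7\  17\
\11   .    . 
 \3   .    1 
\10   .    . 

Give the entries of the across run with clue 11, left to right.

4, 7

3 in 2 cells must be {1,2}; 7 in 3 cells must be {1,2,4}.
R2C1 = 3 − 1 = 2 completes the 3 across.
R1C1 = 4: the only remaining digit allowed by both the 11 across and the 7 down.
R1C2 = 11 − 4 = 7 completes the 11 across.
R3C1 = 7 − 6 = 1 completes the 7 down.
R3C2 = 10 − 1 = 9 completes the 10 across.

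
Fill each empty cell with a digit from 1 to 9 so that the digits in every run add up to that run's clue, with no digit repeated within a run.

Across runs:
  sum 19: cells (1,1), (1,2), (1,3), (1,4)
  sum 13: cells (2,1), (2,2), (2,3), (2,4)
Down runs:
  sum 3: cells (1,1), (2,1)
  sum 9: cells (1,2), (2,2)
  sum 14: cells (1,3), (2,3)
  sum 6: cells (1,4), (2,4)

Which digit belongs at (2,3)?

6

3 in 2 cells must be {1,2}.
Nothing is forced directly, so branch on (1,1), whose candidates are 1 or 2. If (1,1) = 1: that forces (2,1) = 2, (2,3) = 6, (1,3) = 8, (1,4) = 4, after which (2,4) would have to be in {1,4} for the 13 across but in {2} for the 6 down — contradiction. So (1,1) = 2.
(2,1) = 3 − 2 = 1 completes the 3 down.
Nothing is forced directly, so branch on (2,3), whose candidates are 5 or 6. If (2,3) = 5: that forces (1,3) = 9, (2,4) = 4, after which (1,4) would have to be in {1,3,5,7} for the 19 across but in {2} for the 6 down — contradiction. So (2,3) = 6.
(1,3) = 14 − 6 = 8 completes the 14 down.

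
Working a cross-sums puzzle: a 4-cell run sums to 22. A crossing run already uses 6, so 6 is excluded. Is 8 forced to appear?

No

Counterexample: {1,5,7,9} sums to 22 under that restriction without using 8.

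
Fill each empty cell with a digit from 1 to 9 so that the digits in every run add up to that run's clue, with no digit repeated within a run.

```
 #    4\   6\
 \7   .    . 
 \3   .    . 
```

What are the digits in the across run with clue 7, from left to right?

3 4

3 in 2 cells must be {1,2}; 4 in 2 cells must be {1,3}.
The 3 across and the 4 down share only 1, so R2C1 = 1.
R2C2 = 3 − 1 = 2 completes the 3 across.
R1C1 = 4 − 1 = 3 completes the 4 down.
R1C2 = 7 − 3 = 4 completes the 7 across.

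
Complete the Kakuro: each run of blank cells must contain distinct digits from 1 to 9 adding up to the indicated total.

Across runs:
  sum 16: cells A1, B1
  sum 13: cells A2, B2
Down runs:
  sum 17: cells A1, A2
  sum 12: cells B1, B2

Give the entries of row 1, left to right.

16 in 2 cells must be {7,9}; 17 in 2 cells must be {8,9}.
The 16 across and the 17 down share only 9, so A1 = 9.
B1 = 16 − 9 = 7 completes the 16 across.
A2 = 17 − 9 = 8 completes the 17 down.
B2 = 13 − 8 = 5 completes the 13 across.

9 7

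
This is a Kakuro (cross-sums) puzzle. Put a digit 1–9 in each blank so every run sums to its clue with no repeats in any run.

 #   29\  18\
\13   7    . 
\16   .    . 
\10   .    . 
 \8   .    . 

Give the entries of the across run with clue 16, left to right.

16 in 2 cells must be {7,9}; 29 in 4 cells must be {5,7,8,9}.
R1C2 = 13 − 7 = 6 completes the 13 across.
Given what's placed, R2C1 must be 9 to fit the 16 across and 29 down.
R2C2 = 16 − 9 = 7 completes the 16 across.
Given what's placed, R3C1 must be 8 to fit the 10 across and 29 down.
R3C2 = 10 − 8 = 2 completes the 10 across.
R4C1 = 29 − 24 = 5 completes the 29 down.
R4C2 = 8 − 5 = 3 completes the 8 across.

9, 7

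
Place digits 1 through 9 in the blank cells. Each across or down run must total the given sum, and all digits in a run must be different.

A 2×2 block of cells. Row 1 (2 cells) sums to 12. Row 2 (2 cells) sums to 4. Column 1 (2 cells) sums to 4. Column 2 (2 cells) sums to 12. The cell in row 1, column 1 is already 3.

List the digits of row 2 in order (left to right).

1 3

4 in 2 cells must be {1,3}.
(1,2) = 12 − 3 = 9 completes the 12 across.
(2,1) = 4 − 3 = 1 completes the 4 down.
(2,2) = 4 − 1 = 3 completes the 4 across.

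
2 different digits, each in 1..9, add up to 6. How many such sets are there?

2 distinct digits from 1–9 sum between 3 and 17.
Enumerating: {1,5}, {2,4}.

2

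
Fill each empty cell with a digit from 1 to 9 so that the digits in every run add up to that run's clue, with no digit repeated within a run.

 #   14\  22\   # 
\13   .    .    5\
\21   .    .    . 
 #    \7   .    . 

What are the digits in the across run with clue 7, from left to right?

6 1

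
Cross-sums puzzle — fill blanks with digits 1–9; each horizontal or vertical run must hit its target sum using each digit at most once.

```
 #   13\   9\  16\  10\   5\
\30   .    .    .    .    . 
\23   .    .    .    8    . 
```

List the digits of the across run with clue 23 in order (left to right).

5 2 7 8 1

16 in 2 cells must be {7,9}.
R1C4 = 10 − 8 = 2 completes the 10 down.
Given what's placed, R1C5 must be 4 to fit the 30 across and 5 down.
R2C5 = 5 − 4 = 1 completes the 5 down.
No cell is forced outright now. R1C2 can only be 7 or 8 (the digits allowed by both its 30 across and its 9 down). If R1C2 = 8: then R2C2 would have to be in {2,3,4,5,6,7,9} for the 23 across but in {1} for the 9 down — contradiction. So R1C2 = 7.
Given what's placed, R1C3 must be 9 to fit the 30 across and 16 down.
R2C2 = 9 − 7 = 2 completes the 9 down.
R2C3 = 16 − 9 = 7 completes the 16 down.
R1C1 = 30 − 22 = 8 completes the 30 across.
R2C1 = 23 − 18 = 5 completes the 23 across.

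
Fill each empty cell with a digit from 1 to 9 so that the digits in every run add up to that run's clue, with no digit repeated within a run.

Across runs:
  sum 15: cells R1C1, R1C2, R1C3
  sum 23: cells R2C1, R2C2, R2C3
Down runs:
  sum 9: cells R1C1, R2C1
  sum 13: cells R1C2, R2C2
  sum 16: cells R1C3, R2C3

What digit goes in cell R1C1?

23 in 3 cells must be {6,8,9}; 16 in 2 cells must be {7,9}.
The 23 across and the 16 down share only 9, so R2C3 = 9.
R1C3 = 16 − 9 = 7 completes the 16 down.
Nothing is forced directly, so branch on R2C1, whose candidates are 6 or 8. If R2C1 = 8: then R1C1 would have to be in {2,3,5,6} for the 15 across but in {1} for the 9 down — contradiction. So R2C1 = 6.
R1C1 = 9 − 6 = 3 completes the 9 down.
R1C2 = 15 − 10 = 5 completes the 15 across.
R2C2 = 23 − 15 = 8 completes the 23 across.

3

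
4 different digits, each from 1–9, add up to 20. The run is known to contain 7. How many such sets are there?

4 distinct digits from 1–9 sum between 10 and 30.
Keeping only sets containing 7.
Enumerating: {1,3,7,9}, {1,4,7,8}, {2,3,7,8}, {2,5,6,7}, {3,4,6,7}.

5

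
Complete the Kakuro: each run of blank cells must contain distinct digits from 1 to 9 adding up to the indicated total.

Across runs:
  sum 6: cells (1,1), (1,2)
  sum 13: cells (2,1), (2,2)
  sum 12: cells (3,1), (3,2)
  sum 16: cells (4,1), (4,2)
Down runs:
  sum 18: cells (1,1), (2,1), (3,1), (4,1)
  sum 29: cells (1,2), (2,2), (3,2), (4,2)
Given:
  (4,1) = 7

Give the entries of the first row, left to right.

1 5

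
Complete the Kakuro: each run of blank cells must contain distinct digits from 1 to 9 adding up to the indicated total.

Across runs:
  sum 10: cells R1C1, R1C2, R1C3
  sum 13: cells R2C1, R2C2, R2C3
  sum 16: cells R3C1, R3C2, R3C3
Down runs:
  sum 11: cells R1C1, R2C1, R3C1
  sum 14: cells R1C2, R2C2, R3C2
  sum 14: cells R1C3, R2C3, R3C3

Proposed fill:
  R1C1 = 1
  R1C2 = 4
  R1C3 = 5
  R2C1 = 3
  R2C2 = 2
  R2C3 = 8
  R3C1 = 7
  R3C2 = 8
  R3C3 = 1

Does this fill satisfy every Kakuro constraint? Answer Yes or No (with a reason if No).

Yes

Across: 1+4+5=10; 3+2+8=13; 7+8+1=16. Down: 1+3+7=11; 4+2+8=14; 5+8+1=14. No digit repeats within any run.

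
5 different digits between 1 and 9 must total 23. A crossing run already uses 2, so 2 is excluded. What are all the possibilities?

{1,3,4,6,9}; {1,3,4,7,8}; {1,3,5,6,8}; {1,4,5,6,7}

5 distinct digits from 1–9 sum between 15 and 35.
Dropping sets that contain 2.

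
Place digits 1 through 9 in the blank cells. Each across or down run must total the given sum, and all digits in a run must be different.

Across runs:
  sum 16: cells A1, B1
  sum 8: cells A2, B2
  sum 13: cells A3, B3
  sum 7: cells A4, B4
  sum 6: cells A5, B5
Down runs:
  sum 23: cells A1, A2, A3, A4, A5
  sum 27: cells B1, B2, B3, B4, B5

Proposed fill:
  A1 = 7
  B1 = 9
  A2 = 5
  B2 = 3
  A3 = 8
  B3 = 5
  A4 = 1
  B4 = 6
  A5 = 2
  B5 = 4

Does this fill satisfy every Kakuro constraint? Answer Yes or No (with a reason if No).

Across: 7+9=16; 5+3=8; 8+5=13; 1+6=7; 2+4=6. Down: 7+5+8+1+2=23; 9+3+5+6+4=27. No digit repeats within any run.

Yes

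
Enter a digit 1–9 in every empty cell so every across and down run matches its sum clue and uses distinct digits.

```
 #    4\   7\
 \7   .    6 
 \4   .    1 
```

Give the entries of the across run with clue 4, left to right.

3 1

4 in 2 cells must be {1,3}.
R1C1 = 7 − 6 = 1 completes the 7 across.
R2C1 = 4 − 1 = 3 completes the 4 across.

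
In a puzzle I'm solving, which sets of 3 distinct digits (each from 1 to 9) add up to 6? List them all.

3 distinct digits from 1–9 sum between 6 and 24.
Only one set works: {1,2,3}.

{1,2,3}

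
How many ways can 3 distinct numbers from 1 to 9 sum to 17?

7

3 distinct digits from 1–9 sum between 6 and 24.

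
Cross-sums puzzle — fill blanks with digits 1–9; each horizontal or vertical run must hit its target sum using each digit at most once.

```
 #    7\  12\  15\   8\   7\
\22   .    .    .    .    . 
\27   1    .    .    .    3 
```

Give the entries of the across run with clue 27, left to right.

1 9 8 6 3

R1C1 = 7 − 1 = 6 completes the 7 down.
R1C5 = 7 − 3 = 4 completes the 7 down.
R2C4 = 6: the only remaining digit allowed by both the 27 across and the 8 down.
R1C4 = 8 − 6 = 2 completes the 8 down.
No cell is forced outright now. R1C3 can only be 7 or 9 (the digits allowed by both its 22 across and its 15 down). If R1C3 = 9: then R1C2 would have to be in {1} for the 22 across but in {3,4,5,7,8,9} for the 12 down — contradiction. So R1C3 = 7.
R1C2 = 22 − 19 = 3 completes the 22 across.
R2C2 = 12 − 3 = 9 completes the 12 down.
R2C3 = 27 − 19 = 8 completes the 27 across.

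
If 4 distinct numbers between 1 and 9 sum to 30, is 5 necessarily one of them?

No

The only way to make 30 from 4 distinct digits is {6,7,8,9}, which does not contain 5.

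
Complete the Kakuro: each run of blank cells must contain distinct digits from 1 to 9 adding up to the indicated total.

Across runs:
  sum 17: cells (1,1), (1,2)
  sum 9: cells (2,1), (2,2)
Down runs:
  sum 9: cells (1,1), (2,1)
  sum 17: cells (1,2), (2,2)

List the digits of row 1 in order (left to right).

8 9

17 in 2 cells must be {8,9}.
The 17 across and the 9 down share only 8, so (1,1) = 8.
(1,2) = 17 − 8 = 9 completes the 17 across.
(2,1) = 9 − 8 = 1 completes the 9 down.
(2,2) = 9 − 1 = 8 completes the 9 across.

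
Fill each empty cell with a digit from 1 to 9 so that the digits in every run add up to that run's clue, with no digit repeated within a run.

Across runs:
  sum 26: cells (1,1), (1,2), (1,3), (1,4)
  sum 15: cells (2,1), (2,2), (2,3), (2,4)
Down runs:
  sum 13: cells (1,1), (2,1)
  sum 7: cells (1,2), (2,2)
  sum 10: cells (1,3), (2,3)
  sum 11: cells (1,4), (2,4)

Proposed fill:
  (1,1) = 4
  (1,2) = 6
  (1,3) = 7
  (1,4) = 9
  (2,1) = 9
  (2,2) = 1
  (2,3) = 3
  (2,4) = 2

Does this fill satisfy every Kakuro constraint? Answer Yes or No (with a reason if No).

Yes

Across: 4+6+7+9=26; 9+1+3+2=15. Down: 4+9=13; 6+1=7; 7+3=10; 9+2=11. No digit repeats within any run.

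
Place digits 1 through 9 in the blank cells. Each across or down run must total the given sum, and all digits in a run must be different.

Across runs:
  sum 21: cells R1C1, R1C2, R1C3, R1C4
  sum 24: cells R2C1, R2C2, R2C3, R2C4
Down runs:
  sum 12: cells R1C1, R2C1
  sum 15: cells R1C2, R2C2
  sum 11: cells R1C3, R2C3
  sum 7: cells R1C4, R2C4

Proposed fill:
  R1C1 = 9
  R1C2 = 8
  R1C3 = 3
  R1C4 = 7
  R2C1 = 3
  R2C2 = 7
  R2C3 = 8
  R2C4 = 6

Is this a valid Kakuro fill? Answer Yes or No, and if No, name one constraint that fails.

No — the across run R1C1–R1C4 sums to 27, not 21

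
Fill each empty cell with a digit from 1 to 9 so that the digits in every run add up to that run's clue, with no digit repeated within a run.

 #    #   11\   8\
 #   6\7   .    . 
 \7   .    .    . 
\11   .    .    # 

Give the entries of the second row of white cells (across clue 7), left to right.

7 in 3 cells must be {1,2,4}.
Nothing is forced directly, so branch on R2C3, whose candidates are 1 or 2. If R2C3 = 1: then R1C3 would have to be in {1,2,3,4,5,6} for the 7 across but in {7} for the 8 down — contradiction. So R2C3 = 2.
R1C3 = 8 − 2 = 6 completes the 8 down.
R1C2 = 7 − 6 = 1 completes the 7 across.
R2C2 = 4: the only remaining digit allowed by both the 7 across and the 11 down.
R3C2 = 11 − 5 = 6 completes the 11 down.
R2C1 = 7 − 6 = 1 completes the 7 across.
R3C1 = 11 − 6 = 5 completes the 11 across.

1 4 2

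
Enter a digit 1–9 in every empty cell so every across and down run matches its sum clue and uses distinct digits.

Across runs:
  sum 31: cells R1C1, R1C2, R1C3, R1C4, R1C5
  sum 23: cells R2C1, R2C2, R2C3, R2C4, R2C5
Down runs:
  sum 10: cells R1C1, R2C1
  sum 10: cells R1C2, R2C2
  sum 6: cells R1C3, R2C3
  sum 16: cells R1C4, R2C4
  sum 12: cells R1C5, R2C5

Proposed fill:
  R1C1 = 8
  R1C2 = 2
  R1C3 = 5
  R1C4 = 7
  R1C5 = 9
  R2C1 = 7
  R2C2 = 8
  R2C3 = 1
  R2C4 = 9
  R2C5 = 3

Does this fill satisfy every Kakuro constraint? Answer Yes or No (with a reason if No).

No — the across run R2C1–R2C5 sums to 28, not 23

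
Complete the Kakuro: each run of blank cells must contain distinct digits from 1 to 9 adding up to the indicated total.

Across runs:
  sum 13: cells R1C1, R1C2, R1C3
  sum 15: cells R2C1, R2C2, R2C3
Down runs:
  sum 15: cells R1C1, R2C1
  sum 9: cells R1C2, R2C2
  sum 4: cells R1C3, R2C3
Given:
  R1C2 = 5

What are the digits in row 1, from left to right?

4 in 2 cells must be {1,3}.
Given what's placed, R1C3 must be 1 to fit the 13 across and 4 down.
R2C2 = 9 − 5 = 4 completes the 9 down.
R2C3 = 4 − 1 = 3 completes the 4 down.
R1C1 = 13 − 6 = 7 completes the 13 across.
R2C1 = 15 − 7 = 8 completes the 15 across.

7 5 1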